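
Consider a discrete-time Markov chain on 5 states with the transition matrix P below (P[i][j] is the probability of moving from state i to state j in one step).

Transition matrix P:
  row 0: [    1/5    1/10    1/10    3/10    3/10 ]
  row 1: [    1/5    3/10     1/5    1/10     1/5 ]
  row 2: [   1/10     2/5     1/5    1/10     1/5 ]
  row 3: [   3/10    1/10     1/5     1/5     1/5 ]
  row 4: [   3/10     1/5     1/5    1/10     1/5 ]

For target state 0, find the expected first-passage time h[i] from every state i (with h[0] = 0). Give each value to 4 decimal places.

h = [0.0000, 4.7368, 5.2105, 4.2105, 4.2632]

First-step conditioning: h[0] = 0; for i ≠ 0, h[i] = 1 + Σ_k P[i][k]·h[k].
  h[1] = 1 + 3/10·h[1] + 1/5·h[2] + 1/10·h[3] + 1/5·h[4]
  h[2] = 1 + 2/5·h[1] + 1/5·h[2] + 1/10·h[3] + 1/5·h[4]
  h[3] = 1 + 1/10·h[1] + 1/5·h[2] + 1/5·h[3] + 1/5·h[4]
  h[4] = 1 + 1/5·h[1] + 1/5·h[2] + 1/10·h[3] + 1/5·h[4]
Solving the 4×4 linear system over states ≠ 0 gives exactly h = [0, 90/19, 99/19, 80/19, 81/19] (h[0] = 0 is the target).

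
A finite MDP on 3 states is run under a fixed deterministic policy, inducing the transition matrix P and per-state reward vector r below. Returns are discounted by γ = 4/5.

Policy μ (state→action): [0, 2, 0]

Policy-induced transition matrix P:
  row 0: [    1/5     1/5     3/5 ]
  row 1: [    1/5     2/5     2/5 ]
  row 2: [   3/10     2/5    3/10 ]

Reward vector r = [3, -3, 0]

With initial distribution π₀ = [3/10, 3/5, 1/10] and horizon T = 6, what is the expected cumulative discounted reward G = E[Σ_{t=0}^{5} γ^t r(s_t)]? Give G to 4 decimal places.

G = -1.8457

t=0: π = [0.3000, 0.6000, 0.1000], E[r] = -0.9000, γ^t·E[r] = -0.900000, running G = -0.900000
t=1: π = [0.2100, 0.3400, 0.4500], E[r] = -0.3900, γ^t·E[r] = -0.312000, running G = -1.212000
t=2: π = [0.2450, 0.3580, 0.3970], E[r] = -0.3390, γ^t·E[r] = -0.216960, running G = -1.428960
t=3: π = [0.2397, 0.3510, 0.4093], E[r] = -0.3339, γ^t·E[r] = -0.170957, running G = -1.599917
t=4: π = [0.2409, 0.3521, 0.4070], E[r] = -0.3334, γ^t·E[r] = -0.136557, running G = -1.736473
t=5: π = [0.2407, 0.3518, 0.4075], E[r] = -0.3333, γ^t·E[r] = -0.109229, running G = -1.845702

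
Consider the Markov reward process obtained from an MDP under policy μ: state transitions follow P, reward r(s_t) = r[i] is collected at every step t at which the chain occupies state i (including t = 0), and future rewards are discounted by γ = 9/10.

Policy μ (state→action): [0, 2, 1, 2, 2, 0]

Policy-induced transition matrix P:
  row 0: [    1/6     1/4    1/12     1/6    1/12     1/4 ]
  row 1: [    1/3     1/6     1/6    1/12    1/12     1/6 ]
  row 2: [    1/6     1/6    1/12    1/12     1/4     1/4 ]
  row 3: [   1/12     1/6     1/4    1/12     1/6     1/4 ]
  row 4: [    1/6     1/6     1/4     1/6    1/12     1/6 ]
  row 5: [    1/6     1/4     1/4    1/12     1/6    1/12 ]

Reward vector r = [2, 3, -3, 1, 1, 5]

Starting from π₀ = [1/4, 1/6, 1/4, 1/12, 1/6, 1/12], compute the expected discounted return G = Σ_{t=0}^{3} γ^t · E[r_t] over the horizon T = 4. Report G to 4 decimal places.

t=0: π = [0.2500, 0.1667, 0.2500, 0.0833, 0.1667, 0.0833], E[r] = 0.9167, γ^t·E[r] = 0.916667, running G = 0.916667
t=1: π = [0.1875, 0.1944, 0.1528, 0.1181, 0.1389, 0.2083], E[r] = 1.7986, γ^t·E[r] = 1.618750, running G = 2.535417
t=2: π = [0.1892, 0.1997, 0.1771, 0.1105, 0.1360, 0.1875], E[r] = 1.6302, γ^t·E[r] = 1.320469, running G = 3.855885
t=3: π = [0.1907, 0.1981, 0.1723, 0.1104, 0.1377, 0.1908], E[r] = 1.6607, γ^t·E[r] = 1.210676, running G = 5.066561

G = 5.0666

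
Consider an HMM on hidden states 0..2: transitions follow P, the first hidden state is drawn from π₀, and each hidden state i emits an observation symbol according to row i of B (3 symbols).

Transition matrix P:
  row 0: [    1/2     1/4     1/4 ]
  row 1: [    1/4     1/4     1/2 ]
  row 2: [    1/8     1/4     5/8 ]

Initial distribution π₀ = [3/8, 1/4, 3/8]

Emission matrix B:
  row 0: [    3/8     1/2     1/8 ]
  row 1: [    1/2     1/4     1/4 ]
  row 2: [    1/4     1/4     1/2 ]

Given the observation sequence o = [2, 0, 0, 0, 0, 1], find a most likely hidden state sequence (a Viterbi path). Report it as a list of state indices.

t=0: δ = [4.688e-02, 6.250e-02, 1.875e-01]  (obs o_0=2)
t=1: δ = [8.789e-03, 2.344e-02, 2.930e-02]  ψ = [0, 2, 2]  (obs o_1=0)
t=2: δ = [2.197e-03, 3.662e-03, 4.578e-03]  ψ = [1, 2, 2]  (obs o_2=0)
t=3: δ = [4.120e-04, 5.722e-04, 7.153e-04]  ψ = [0, 2, 2]  (obs o_3=0)
t=4: δ = [7.725e-05, 8.941e-05, 1.118e-04]  ψ = [0, 2, 2]  (obs o_4=0)
t=5: δ = [1.931e-05, 6.985e-06, 1.746e-05]  ψ = [0, 2, 2]  (obs o_5=1)
backtrack: best end state = 0; path = [2, 1, 0, 0, 0, 0]

path = [2, 1, 0, 0, 0, 0]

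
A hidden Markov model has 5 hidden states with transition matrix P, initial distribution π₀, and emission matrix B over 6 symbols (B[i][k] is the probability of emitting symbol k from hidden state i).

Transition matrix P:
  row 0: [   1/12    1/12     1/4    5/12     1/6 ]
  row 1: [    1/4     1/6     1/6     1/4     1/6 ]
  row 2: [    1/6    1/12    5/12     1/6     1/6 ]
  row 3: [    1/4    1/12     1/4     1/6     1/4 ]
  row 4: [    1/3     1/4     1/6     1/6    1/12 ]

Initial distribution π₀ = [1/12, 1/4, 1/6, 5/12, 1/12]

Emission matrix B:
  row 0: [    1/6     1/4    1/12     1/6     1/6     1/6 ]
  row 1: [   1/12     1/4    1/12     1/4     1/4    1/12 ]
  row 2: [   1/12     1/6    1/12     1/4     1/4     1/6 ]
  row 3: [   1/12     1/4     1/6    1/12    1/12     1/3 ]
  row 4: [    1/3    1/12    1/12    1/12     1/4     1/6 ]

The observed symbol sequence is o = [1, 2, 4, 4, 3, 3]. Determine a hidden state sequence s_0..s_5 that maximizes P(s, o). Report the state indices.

path = [3, 2, 2, 2, 2, 2]

t=0: δ = [2.083e-02, 6.250e-02, 2.778e-02, 1.042e-01, 6.944e-03]  (obs o_0=1)
t=1: δ = [2.170e-03, 8.681e-04, 2.170e-03, 2.894e-03, 2.170e-03]  ψ = [3, 1, 3, 3, 3]  (obs o_1=2)
t=2: δ = [1.206e-04, 1.356e-04, 2.261e-04, 7.535e-05, 1.808e-04]  ψ = [3, 4, 2, 0, 3]  (obs o_2=4)
t=3: δ = [1.005e-05, 1.130e-05, 2.355e-05, 4.186e-06, 9.419e-06]  ψ = [4, 4, 2, 0, 2]  (obs o_3=4)
t=4: δ = [6.541e-07, 5.887e-07, 2.453e-06, 3.489e-07, 3.270e-07]  ψ = [2, 4, 2, 0, 2]  (obs o_4=3)
t=5: δ = [6.814e-08, 5.110e-08, 2.555e-07, 3.407e-08, 3.407e-08]  ψ = [2, 2, 2, 2, 2]  (obs o_5=3)
backtrack: best end state = 2; path = [3, 2, 2, 2, 2, 2]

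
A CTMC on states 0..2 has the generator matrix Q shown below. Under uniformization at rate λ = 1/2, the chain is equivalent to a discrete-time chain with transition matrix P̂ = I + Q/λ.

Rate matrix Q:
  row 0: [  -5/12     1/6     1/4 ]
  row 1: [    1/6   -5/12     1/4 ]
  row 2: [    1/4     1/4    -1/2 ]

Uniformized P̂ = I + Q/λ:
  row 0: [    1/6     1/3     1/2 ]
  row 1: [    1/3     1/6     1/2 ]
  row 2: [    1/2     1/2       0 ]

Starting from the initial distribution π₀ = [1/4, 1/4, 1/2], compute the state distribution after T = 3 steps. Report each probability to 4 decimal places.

π = [0.3438, 0.3438, 0.3125]

t=0: π = [0.2500, 0.2500, 0.5000]
t=1: π = [0.3750, 0.3750, 0.2500]
t=2: π = [0.3125, 0.3125, 0.3750]
t=3: π = [0.3438, 0.3438, 0.3125]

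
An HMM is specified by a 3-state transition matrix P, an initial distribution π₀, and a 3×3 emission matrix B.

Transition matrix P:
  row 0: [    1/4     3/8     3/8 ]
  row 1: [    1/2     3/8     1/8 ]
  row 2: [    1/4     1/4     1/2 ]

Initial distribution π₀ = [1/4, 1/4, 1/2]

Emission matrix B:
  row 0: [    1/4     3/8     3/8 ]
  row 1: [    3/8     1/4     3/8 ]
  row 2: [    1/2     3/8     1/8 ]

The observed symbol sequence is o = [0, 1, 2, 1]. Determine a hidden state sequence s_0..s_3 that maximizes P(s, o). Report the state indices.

t=0: δ = [6.250e-02, 9.375e-02, 2.500e-01]  (obs o_0=0)
t=1: δ = [2.344e-02, 1.562e-02, 4.688e-02]  ψ = [2, 2, 2]  (obs o_1=1)
t=2: δ = [4.395e-03, 4.395e-03, 2.930e-03]  ψ = [2, 2, 2]  (obs o_2=2)
t=3: δ = [8.240e-04, 4.120e-04, 6.180e-04]  ψ = [1, 0, 0]  (obs o_3=1)
backtrack: best end state = 0; path = [2, 2, 1, 0]

path = [2, 2, 1, 0]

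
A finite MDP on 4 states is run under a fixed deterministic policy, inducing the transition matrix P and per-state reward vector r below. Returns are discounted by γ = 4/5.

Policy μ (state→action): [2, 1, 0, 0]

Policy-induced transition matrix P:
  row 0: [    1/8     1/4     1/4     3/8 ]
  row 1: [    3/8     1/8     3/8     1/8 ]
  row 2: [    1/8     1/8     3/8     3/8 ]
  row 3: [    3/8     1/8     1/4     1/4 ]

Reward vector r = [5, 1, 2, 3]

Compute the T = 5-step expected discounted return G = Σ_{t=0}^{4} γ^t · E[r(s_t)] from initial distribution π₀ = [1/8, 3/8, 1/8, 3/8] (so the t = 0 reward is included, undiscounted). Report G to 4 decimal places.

G = 9.2346

t=0: π = [0.1250, 0.3750, 0.1250, 0.3750], E[r] = 2.3750, γ^t·E[r] = 2.375000, running G = 2.375000
t=1: π = [0.3125, 0.1406, 0.3125, 0.2344], E[r] = 3.0313, γ^t·E[r] = 2.425000, running G = 4.800000
t=2: π = [0.2188, 0.1641, 0.3066, 0.3105], E[r] = 2.8027, γ^t·E[r] = 1.793750, running G = 6.593750
t=3: π = [0.2437, 0.1523, 0.3088, 0.2952], E[r] = 2.8738, γ^t·E[r] = 1.471375, running G = 8.065125
t=4: π = [0.2369, 0.1555, 0.3076, 0.3000], E[r] = 2.8552, γ^t·E[r] = 1.169488, running G = 9.234613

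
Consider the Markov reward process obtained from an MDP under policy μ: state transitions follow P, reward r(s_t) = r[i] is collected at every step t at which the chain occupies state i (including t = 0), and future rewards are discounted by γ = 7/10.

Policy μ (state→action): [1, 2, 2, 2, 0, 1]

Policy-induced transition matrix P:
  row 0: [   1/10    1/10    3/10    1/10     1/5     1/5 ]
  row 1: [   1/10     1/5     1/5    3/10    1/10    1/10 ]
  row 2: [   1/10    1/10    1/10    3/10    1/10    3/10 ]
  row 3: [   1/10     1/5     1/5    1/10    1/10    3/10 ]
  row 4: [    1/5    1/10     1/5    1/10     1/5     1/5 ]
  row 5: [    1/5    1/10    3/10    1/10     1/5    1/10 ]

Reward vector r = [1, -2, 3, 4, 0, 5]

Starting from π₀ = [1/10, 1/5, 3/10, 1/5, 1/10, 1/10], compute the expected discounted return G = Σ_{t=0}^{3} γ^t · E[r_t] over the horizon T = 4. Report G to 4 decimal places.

G = 5.3497

t=0: π = [0.1000, 0.2000, 0.3000, 0.2000, 0.1000, 0.1000], E[r] = 1.9000, γ^t·E[r] = 1.900000, running G = 1.900000
t=1: π = [0.1200, 0.1400, 0.1900, 0.2000, 0.1300, 0.2200], E[r] = 2.3100, γ^t·E[r] = 1.617000, running G = 3.517000
t=2: π = [0.1350, 0.1340, 0.2150, 0.1660, 0.1470, 0.2030], E[r] = 2.1910, γ^t·E[r] = 1.073590, running G = 4.590590
t=3: π = [0.1350, 0.1300, 0.2123, 0.1698, 0.1485, 0.2044], E[r] = 2.2131, γ^t·E[r] = 0.759093, running G = 5.349683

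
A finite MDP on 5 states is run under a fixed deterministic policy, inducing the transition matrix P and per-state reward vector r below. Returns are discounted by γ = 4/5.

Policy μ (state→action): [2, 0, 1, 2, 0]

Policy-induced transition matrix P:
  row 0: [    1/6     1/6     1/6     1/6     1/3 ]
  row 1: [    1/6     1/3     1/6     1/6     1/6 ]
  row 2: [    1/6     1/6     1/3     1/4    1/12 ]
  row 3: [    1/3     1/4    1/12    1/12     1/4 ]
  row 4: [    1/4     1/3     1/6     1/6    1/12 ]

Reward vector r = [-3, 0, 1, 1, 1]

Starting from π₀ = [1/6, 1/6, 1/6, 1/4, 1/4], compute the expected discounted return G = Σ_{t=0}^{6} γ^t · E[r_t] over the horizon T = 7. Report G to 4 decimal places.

G = -0.1703

t=0: π = [0.1667, 0.1667, 0.1667, 0.2500, 0.2500], E[r] = 0.1667, γ^t·E[r] = 0.166667, running G = 0.166667
t=1: π = [0.2292, 0.2569, 0.1736, 0.1597, 0.1806], E[r] = -0.1736, γ^t·E[r] = -0.138889, running G = 0.027778
t=2: π = [0.2083, 0.2529, 0.1823, 0.1678, 0.1887], E[r] = -0.0862, γ^t·E[r] = -0.055185, running G = -0.027407
t=3: π = [0.2104, 0.2542, 0.1831, 0.1679, 0.1845], E[r] = -0.0957, γ^t·E[r] = -0.048988, running G = -0.076395
t=4: π = [0.2100, 0.2538, 0.1832, 0.1679, 0.1851], E[r] = -0.0938, γ^t·E[r] = -0.038438, running G = -0.114833
t=5: π = [0.2101, 0.2538, 0.1832, 0.1679, 0.1850], E[r] = -0.0941, γ^t·E[r] = -0.030842, running G = -0.145675
t=6: π = [0.2101, 0.2538, 0.1832, 0.1679, 0.1850], E[r] = -0.0941, γ^t·E[r] = -0.024661, running G = -0.170336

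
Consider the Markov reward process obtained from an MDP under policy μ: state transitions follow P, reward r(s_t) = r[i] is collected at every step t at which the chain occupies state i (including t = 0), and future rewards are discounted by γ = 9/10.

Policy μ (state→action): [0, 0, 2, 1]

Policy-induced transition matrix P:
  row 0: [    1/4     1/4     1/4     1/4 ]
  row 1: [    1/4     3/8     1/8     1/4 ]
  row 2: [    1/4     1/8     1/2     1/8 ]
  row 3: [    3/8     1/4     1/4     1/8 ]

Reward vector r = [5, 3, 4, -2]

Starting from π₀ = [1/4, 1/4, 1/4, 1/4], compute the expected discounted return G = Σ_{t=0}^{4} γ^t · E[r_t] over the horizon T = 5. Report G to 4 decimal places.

t=0: π = [0.2500, 0.2500, 0.2500, 0.2500], E[r] = 2.5000, γ^t·E[r] = 2.500000, running G = 2.500000
t=1: π = [0.2813, 0.2500, 0.2813, 0.1875], E[r] = 2.9063, γ^t·E[r] = 2.615625, running G = 5.115625
t=2: π = [0.2734, 0.2461, 0.2891, 0.1914], E[r] = 2.8789, γ^t·E[r] = 2.331914, running G = 7.447539
t=3: π = [0.2739, 0.2446, 0.2915, 0.1899], E[r] = 2.8896, γ^t·E[r] = 2.106554, running G = 9.554093
t=4: π = [0.2737, 0.2441, 0.2923, 0.1898], E[r] = 2.8907, γ^t·E[r] = 1.896579, running G = 11.450672

G = 11.4507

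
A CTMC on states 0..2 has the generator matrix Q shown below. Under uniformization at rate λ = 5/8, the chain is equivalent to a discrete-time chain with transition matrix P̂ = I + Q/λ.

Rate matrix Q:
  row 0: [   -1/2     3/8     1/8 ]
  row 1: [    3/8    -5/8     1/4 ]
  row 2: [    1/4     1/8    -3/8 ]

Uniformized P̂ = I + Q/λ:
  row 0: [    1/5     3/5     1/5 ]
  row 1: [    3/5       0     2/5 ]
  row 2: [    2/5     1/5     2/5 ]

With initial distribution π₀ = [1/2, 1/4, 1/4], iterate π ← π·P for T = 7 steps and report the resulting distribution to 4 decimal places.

π = [0.3819, 0.2948, 0.3233]

t=0: π = [0.5000, 0.2500, 0.2500]
t=1: π = [0.3500, 0.3500, 0.3000]
t=2: π = [0.4000, 0.2700, 0.3300]
t=3: π = [0.3740, 0.3060, 0.3200]
t=4: π = [0.3864, 0.2884, 0.3252]
t=5: π = [0.3804, 0.2969, 0.3227]
t=6: π = [0.3833, 0.2928, 0.3239]
t=7: π = [0.3819, 0.2948, 0.3233]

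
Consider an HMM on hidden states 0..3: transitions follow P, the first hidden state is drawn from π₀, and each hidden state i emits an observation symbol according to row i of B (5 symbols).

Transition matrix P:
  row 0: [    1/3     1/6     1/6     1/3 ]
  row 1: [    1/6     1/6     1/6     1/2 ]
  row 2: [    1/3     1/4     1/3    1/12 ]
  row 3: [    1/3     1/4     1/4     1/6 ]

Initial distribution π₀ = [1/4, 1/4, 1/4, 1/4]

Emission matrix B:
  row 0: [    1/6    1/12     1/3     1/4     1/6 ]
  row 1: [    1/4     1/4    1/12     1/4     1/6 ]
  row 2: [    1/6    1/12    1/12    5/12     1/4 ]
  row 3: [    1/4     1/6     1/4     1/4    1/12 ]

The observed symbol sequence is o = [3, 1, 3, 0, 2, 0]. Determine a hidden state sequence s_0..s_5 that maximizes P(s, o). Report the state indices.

path = [2, 1, 3, 0, 0, 3]

t=0: δ = [6.250e-02, 6.250e-02, 1.042e-01, 6.250e-02]  (obs o_0=3)
t=1: δ = [2.894e-03, 6.510e-03, 2.894e-03, 5.208e-03]  ψ = [2, 2, 2, 1]  (obs o_1=1)
t=2: δ = [4.340e-04, 3.255e-04, 5.425e-04, 8.138e-04]  ψ = [3, 3, 3, 1]  (obs o_2=3)
t=3: δ = [4.521e-05, 5.086e-05, 3.391e-05, 4.069e-05]  ψ = [3, 3, 3, 1]  (obs o_3=0)
t=4: δ = [5.023e-06, 8.477e-07, 9.419e-07, 6.358e-06]  ψ = [0, 3, 2, 1]  (obs o_4=2)
t=5: δ = [3.532e-07, 3.974e-07, 2.649e-07, 4.186e-07]  ψ = [3, 3, 3, 0]  (obs o_5=0)
backtrack: best end state = 3; path = [2, 1, 3, 0, 0, 3]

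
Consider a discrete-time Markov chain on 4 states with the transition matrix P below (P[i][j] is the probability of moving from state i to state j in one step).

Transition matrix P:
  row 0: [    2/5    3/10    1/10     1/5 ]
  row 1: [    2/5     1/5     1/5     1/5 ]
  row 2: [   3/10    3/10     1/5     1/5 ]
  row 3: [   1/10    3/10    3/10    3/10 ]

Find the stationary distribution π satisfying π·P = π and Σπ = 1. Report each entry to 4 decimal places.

Balance equations π_j = Σ_i π_i·P[i][j]:
  π_0 = 2/5·π_0 + 2/5·π_1 + 3/10·π_2 + 1/10·π_3
  π_1 = 3/10·π_0 + 1/5·π_1 + 3/10·π_2 + 3/10·π_3
  π_2 = 1/10·π_0 + 1/5·π_1 + 1/5·π_2 + 3/10·π_3
  normalize: π_0 + π_1 + π_2 + π_3 = 1
Solving the linear system gives exactly π = [280/891, 3/11, 170/891, 2/9].

π = [0.3143, 0.2727, 0.1908, 0.2222]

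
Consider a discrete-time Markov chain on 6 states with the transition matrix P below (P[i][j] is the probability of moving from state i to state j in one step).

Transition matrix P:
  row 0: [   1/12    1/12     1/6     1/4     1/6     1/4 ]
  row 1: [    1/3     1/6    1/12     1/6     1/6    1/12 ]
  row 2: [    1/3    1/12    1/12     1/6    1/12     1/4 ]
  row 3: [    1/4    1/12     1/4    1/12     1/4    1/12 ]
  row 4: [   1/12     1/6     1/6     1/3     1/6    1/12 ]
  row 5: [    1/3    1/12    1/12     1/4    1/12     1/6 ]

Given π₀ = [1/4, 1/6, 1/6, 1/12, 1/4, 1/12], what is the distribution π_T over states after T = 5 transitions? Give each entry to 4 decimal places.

π = [0.2211, 0.1053, 0.1495, 0.2074, 0.1583, 0.1583]

t=0: π = [0.2500, 0.1667, 0.1667, 0.0833, 0.2500, 0.0833]
t=1: π = [0.2014, 0.1181, 0.1389, 0.2292, 0.1528, 0.1597]
t=2: π = [0.2257, 0.1059, 0.1510, 0.2031, 0.1609, 0.1534]
t=3: π = [0.2198, 0.1056, 0.1494, 0.2081, 0.1582, 0.1589]
t=4: π = [0.2215, 0.1053, 0.1495, 0.2072, 0.1583, 0.1581]
t=5: π = [0.2211, 0.1053, 0.1495, 0.2074, 0.1583, 0.1583]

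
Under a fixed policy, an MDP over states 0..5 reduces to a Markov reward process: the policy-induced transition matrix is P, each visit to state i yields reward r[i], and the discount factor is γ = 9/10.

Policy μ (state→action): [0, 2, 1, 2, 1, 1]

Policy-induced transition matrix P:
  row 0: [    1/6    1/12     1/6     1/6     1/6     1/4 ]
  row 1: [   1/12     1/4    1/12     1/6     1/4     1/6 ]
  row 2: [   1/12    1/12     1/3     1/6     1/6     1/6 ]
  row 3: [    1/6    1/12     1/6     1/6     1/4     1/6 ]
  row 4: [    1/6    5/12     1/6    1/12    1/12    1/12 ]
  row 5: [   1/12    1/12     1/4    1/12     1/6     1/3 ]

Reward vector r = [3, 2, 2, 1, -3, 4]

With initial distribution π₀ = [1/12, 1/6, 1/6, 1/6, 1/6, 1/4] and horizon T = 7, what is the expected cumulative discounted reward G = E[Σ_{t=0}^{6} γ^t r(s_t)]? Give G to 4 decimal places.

t=0: π = [0.0833, 0.1667, 0.1667, 0.1667, 0.1667, 0.2500], E[r] = 1.5833, γ^t·E[r] = 1.583333, running G = 1.583333
t=1: π = [0.1181, 0.1667, 0.2014, 0.1319, 0.1806, 0.2014], E[r] = 1.4861, γ^t·E[r] = 1.337500, running G = 2.920833
t=2: π = [0.1192, 0.1713, 0.2031, 0.1348, 0.1765, 0.1950], E[r] = 1.4919, γ^t·E[r] = 1.208438, running G = 4.129271
t=3: π = [0.1192, 0.1707, 0.2025, 0.1357, 0.1775, 0.1944], E[r] = 1.4850, γ^t·E[r] = 1.082531, running G = 5.211802
t=4: π = [0.1194, 0.1709, 0.2024, 0.1357, 0.1774, 0.1942], E[r] = 1.4850, γ^t·E[r] = 0.974339, running G = 6.186141
t=5: π = [0.1194, 0.1710, 0.2023, 0.1357, 0.1774, 0.1942], E[r] = 1.4849, γ^t·E[r] = 0.876818, running G = 7.062959
t=6: π = [0.1194, 0.1710, 0.2023, 0.1357, 0.1774, 0.1942], E[r] = 1.4849, γ^t·E[r] = 0.789131, running G = 7.852090

G = 7.8521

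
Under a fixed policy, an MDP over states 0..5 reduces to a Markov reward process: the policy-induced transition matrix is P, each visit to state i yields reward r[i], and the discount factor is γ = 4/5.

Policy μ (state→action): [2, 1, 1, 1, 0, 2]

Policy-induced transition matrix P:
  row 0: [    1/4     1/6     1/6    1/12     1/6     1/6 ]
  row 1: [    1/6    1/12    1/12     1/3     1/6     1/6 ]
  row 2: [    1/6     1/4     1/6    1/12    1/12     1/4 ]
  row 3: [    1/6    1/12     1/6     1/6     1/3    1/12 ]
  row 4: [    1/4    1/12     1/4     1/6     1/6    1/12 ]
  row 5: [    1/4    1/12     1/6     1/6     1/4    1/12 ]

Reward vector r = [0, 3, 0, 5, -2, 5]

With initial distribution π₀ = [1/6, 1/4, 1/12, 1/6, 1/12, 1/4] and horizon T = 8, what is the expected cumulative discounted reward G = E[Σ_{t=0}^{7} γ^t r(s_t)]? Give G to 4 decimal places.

G = 7.3676

t=0: π = [0.1667, 0.2500, 0.0833, 0.1667, 0.0833, 0.2500], E[r] = 2.6667, γ^t·E[r] = 2.666667, running G = 2.666667
t=1: π = [0.2083, 0.1111, 0.1528, 0.1875, 0.2083, 0.1319], E[r] = 1.5139, γ^t·E[r] = 1.211111, running G = 3.877778
t=2: π = [0.2124, 0.1262, 0.1748, 0.1551, 0.1962, 0.1354], E[r] = 1.4387, γ^t·E[r] = 0.920741, running G = 4.798519
t=3: π = [0.2120, 0.1302, 0.1725, 0.1554, 0.1892, 0.1407], E[r] = 1.4925, γ^t·E[r] = 0.764173, running G = 5.562691
t=4: π = [0.2118, 0.1298, 0.1716, 0.1563, 0.1899, 0.1406], E[r] = 1.4940, γ^t·E[r] = 0.611937, running G = 6.174629
t=5: π = [0.2119, 0.1296, 0.1717, 0.1563, 0.1901, 0.1404], E[r] = 1.4922, γ^t·E[r] = 0.488951, running G = 6.663580
t=6: π = [0.2119, 0.1296, 0.1717, 0.1563, 0.1901, 0.1404], E[r] = 1.4921, γ^t·E[r] = 0.391142, running G = 7.054722
t=7: π = [0.2119, 0.1296, 0.1717, 0.1563, 0.1901, 0.1404], E[r] = 1.4922, γ^t·E[r] = 0.312928, running G = 7.367650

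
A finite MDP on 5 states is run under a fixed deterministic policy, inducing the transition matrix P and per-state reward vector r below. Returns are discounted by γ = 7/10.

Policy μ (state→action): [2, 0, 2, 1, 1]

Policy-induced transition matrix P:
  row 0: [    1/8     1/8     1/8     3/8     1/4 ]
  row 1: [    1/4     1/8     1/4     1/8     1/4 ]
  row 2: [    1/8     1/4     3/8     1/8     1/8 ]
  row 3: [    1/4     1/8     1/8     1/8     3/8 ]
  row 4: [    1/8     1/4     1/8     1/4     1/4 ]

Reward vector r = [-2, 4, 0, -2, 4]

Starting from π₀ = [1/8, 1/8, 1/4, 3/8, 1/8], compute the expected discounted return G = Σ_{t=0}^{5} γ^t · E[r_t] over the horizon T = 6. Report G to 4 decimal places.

t=0: π = [0.1250, 0.1250, 0.2500, 0.3750, 0.1250], E[r] = 0.0000, γ^t·E[r] = 0.000000, running G = 0.000000
t=1: π = [0.1875, 0.1719, 0.2031, 0.1719, 0.2656], E[r] = 1.0313, γ^t·E[r] = 0.721875, running G = 0.721875
t=2: π = [0.1680, 0.1836, 0.1973, 0.2051, 0.2461], E[r] = 0.9727, γ^t·E[r] = 0.476602, running G = 1.198477
t=3: π = [0.1736, 0.1804, 0.1973, 0.1978, 0.2510], E[r] = 0.9829, γ^t·E[r] = 0.337138, running G = 1.535615
t=4: π = [0.1723, 0.1810, 0.1969, 0.1998, 0.2501], E[r] = 0.9803, γ^t·E[r] = 0.235367, running G = 1.770981
t=5: π = [0.1726, 0.1809, 0.1968, 0.1993, 0.2504], E[r] = 0.9811, γ^t·E[r] = 0.164887, running G = 1.935869

G = 1.9359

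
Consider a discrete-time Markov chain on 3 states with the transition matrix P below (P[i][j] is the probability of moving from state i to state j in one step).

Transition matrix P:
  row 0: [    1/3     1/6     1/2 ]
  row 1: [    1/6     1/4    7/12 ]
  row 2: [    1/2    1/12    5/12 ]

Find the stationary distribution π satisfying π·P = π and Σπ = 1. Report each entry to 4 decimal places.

π = [0.3889, 0.1389, 0.4722]

Balance equations π_j = Σ_i π_i·P[i][j]:
  π_0 = 1/3·π_0 + 1/6·π_1 + 1/2·π_2
  π_1 = 1/6·π_0 + 1/4·π_1 + 1/12·π_2
  normalize: π_0 + π_1 + π_2 = 1
Solving the linear system gives exactly π = [7/18, 5/36, 17/36].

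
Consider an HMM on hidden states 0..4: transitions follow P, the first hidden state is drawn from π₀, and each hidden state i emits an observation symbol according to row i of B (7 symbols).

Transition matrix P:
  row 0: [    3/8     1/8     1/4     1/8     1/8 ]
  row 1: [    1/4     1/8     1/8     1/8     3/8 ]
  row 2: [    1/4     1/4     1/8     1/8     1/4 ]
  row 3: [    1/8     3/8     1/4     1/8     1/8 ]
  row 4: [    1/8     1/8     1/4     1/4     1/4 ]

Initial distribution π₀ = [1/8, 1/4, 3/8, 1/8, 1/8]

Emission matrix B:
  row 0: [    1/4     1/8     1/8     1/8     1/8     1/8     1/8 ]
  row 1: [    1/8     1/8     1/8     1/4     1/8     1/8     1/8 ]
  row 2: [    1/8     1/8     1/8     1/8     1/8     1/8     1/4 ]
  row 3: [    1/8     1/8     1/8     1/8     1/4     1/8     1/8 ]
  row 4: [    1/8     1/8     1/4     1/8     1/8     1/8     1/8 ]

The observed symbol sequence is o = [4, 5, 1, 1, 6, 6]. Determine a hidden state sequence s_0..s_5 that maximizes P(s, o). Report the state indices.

t=0: δ = [1.562e-02, 3.125e-02, 4.688e-02, 3.125e-02, 1.562e-02]  (obs o_0=4)
t=1: δ = [1.465e-03, 1.465e-03, 9.766e-04, 7.324e-04, 1.465e-03]  ψ = [2, 2, 3, 2, 1]  (obs o_1=5)
t=2: δ = [6.866e-05, 3.433e-05, 4.578e-05, 4.578e-05, 6.866e-05]  ψ = [0, 3, 0, 4, 1]  (obs o_2=1)
t=3: δ = [3.219e-06, 2.146e-06, 2.146e-06, 2.146e-06, 2.146e-06]  ψ = [0, 3, 0, 4, 4]  (obs o_3=1)
t=4: δ = [1.509e-07, 1.006e-07, 2.012e-07, 6.706e-08, 1.006e-07]  ψ = [0, 3, 0, 4, 1]  (obs o_4=6)
t=5: δ = [7.072e-09, 6.286e-09, 9.430e-09, 3.143e-09, 6.286e-09]  ψ = [0, 2, 0, 2, 2]  (obs o_5=6)
backtrack: best end state = 2; path = [2, 0, 0, 0, 0, 2]

path = [2, 0, 0, 0, 0, 2]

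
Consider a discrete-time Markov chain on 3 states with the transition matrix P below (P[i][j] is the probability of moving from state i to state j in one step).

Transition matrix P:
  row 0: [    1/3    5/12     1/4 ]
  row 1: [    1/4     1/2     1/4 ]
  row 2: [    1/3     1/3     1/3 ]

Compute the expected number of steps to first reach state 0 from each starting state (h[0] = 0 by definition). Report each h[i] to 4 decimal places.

h = [0.0000, 3.6667, 3.3333]

First-step conditioning: h[0] = 0; for i ≠ 0, h[i] = 1 + Σ_k P[i][k]·h[k].
  h[1] = 1 + 1/2·h[1] + 1/4·h[2]
  h[2] = 1 + 1/3·h[1] + 1/3·h[2]
Solving the 2×2 linear system over states ≠ 0 gives exactly h = [0, 11/3, 10/3] (h[0] = 0 is the target).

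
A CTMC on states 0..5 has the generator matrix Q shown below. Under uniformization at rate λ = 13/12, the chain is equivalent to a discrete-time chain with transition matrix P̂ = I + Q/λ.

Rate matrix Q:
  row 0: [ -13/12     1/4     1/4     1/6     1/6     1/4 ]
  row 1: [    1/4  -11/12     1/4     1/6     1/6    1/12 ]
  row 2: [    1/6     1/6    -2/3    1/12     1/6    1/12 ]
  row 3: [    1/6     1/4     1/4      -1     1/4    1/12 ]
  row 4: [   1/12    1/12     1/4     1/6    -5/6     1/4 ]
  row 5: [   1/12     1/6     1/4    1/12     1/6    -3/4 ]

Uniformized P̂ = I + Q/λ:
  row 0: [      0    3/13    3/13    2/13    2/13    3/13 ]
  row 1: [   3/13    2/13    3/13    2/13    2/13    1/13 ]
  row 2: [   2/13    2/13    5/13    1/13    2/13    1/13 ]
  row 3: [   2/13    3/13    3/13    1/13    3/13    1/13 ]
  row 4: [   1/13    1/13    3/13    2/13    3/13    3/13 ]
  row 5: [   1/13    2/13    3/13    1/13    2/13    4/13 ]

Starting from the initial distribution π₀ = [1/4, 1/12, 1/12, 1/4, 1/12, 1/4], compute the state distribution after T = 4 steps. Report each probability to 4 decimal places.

t=0: π = [0.2500, 0.0833, 0.0833, 0.2500, 0.0833, 0.2500]
t=1: π = [0.0962, 0.1859, 0.2436, 0.1090, 0.1795, 0.1859]
t=2: π = [0.1252, 0.1558, 0.2682, 0.1124, 0.1760, 0.1622]
t=3: π = [0.1205, 0.1586, 0.2720, 0.1121, 0.1760, 0.1607]
t=4: π = [0.1216, 0.1582, 0.2726, 0.1119, 0.1760, 0.1596]

π = [0.1216, 0.1582, 0.2726, 0.1119, 0.1760, 0.1596]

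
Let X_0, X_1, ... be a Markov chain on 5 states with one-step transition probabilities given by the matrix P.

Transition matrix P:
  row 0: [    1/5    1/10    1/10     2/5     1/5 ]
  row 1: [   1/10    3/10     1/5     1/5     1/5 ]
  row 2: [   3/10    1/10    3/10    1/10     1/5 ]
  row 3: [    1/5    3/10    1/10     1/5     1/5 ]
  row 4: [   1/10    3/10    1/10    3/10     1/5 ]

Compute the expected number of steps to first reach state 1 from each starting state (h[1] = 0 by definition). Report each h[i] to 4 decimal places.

First-step conditioning: h[1] = 0; for i ≠ 1, h[i] = 1 + Σ_k P[i][k]·h[k].
  h[0] = 1 + 1/5·h[0] + 1/10·h[2] + 2/5·h[3] + 1/5·h[4]
  h[2] = 1 + 3/10·h[0] + 3/10·h[2] + 1/10·h[3] + 1/5·h[4]
  h[3] = 1 + 1/5·h[0] + 1/10·h[2] + 1/5·h[3] + 1/5·h[4]
  h[4] = 1 + 1/10·h[0] + 1/10·h[2] + 3/10·h[3] + 1/5·h[4]
Solving the 4×4 linear system over states ≠ 1 gives exactly h = [2400/473, 0, 2550/473, 2000/473, 1960/473] (h[1] = 0 is the target).

h = [5.0740, 0.0000, 5.3911, 4.2283, 4.1438]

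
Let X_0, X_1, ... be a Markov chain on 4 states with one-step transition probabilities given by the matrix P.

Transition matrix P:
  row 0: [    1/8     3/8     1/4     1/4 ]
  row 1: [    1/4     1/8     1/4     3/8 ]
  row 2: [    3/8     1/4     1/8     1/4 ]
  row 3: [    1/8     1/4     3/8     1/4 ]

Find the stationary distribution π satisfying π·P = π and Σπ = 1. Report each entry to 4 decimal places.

Balance equations π_j = Σ_i π_i·P[i][j]:
  π_0 = 1/8·π_0 + 1/4·π_1 + 3/8·π_2 + 1/8·π_3
  π_1 = 3/8·π_0 + 1/8·π_1 + 1/4·π_2 + 1/4·π_3
  π_2 = 1/4·π_0 + 1/4·π_1 + 1/8·π_2 + 3/8·π_3
  normalize: π_0 + π_1 + π_2 + π_3 = 1
Solving the linear system gives exactly π = [16/73, 18/73, 37/146, 41/146].

π = [0.2192, 0.2466, 0.2534, 0.2808]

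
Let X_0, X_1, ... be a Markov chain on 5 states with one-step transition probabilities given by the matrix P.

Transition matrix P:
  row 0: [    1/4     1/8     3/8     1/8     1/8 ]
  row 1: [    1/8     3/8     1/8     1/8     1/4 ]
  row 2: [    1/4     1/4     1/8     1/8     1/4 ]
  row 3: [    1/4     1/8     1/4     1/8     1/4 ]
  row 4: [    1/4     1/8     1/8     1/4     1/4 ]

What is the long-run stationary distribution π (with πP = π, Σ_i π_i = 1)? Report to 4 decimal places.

π = [0.2250, 0.2001, 0.2003, 0.1527, 0.2219]

Balance equations π_j = Σ_i π_i·P[i][j]:
  π_0 = 1/4·π_0 + 1/8·π_1 + 1/4·π_2 + 1/4·π_3 + 1/4·π_4
  π_1 = 1/8·π_0 + 3/8·π_1 + 1/4·π_2 + 1/8·π_3 + 1/8·π_4
  π_2 = 3/8·π_0 + 1/8·π_1 + 1/8·π_2 + 1/4·π_3 + 1/8·π_4
  π_3 = 1/8·π_0 + 1/8·π_1 + 1/8·π_2 + 1/8·π_3 + 1/4·π_4
  normalize: π_0 + π_1 + π_2 + π_3 + π_4 = 1
Solving the linear system gives exactly π = [794/3529, 706/3529, 707/3529, 539/3529, 783/3529].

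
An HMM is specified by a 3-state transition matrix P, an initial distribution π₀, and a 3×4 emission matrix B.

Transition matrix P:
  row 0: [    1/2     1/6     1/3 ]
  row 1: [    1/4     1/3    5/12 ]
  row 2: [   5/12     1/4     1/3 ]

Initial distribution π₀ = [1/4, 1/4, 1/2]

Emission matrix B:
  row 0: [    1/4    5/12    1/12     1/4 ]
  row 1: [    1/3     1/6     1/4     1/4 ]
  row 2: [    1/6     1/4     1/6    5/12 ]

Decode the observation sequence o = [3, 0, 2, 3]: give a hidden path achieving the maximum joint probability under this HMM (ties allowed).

t=0: δ = [6.250e-02, 6.250e-02, 2.083e-01]  (obs o_0=3)
t=1: δ = [2.170e-02, 1.736e-02, 1.157e-02]  ψ = [2, 2, 2]  (obs o_1=0)
t=2: δ = [9.042e-04, 1.447e-03, 1.206e-03]  ψ = [0, 1, 0]  (obs o_2=2)
t=3: δ = [1.256e-04, 1.206e-04, 2.512e-04]  ψ = [2, 1, 1]  (obs o_3=3)
backtrack: best end state = 2; path = [2, 1, 1, 2]

path = [2, 1, 1, 2]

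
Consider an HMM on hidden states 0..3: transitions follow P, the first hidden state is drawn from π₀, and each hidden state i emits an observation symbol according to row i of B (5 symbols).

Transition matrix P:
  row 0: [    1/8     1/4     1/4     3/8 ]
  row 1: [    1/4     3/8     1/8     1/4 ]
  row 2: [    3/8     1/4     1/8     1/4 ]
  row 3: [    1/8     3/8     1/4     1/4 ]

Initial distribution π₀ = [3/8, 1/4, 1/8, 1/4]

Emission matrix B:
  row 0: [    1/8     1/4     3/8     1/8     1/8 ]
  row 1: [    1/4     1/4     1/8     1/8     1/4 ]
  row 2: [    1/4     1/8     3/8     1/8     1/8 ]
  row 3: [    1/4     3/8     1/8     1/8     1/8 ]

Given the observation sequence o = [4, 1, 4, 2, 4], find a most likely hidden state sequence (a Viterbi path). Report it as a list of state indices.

path = [0, 3, 1, 0, 1]

t=0: δ = [4.688e-02, 6.250e-02, 1.562e-02, 3.125e-02]  (obs o_0=4)
t=1: δ = [3.906e-03, 5.859e-03, 1.465e-03, 6.592e-03]  ψ = [1, 1, 0, 0]  (obs o_1=1)
t=2: δ = [1.831e-04, 6.180e-04, 2.060e-04, 2.060e-04]  ψ = [1, 3, 3, 3]  (obs o_2=4)
t=3: δ = [5.794e-05, 2.897e-05, 2.897e-05, 1.931e-05]  ψ = [1, 1, 1, 1]  (obs o_3=2)
t=4: δ = [1.358e-06, 3.621e-06, 1.810e-06, 2.716e-06]  ψ = [2, 0, 0, 0]  (obs o_4=4)
backtrack: best end state = 1; path = [0, 3, 1, 0, 1]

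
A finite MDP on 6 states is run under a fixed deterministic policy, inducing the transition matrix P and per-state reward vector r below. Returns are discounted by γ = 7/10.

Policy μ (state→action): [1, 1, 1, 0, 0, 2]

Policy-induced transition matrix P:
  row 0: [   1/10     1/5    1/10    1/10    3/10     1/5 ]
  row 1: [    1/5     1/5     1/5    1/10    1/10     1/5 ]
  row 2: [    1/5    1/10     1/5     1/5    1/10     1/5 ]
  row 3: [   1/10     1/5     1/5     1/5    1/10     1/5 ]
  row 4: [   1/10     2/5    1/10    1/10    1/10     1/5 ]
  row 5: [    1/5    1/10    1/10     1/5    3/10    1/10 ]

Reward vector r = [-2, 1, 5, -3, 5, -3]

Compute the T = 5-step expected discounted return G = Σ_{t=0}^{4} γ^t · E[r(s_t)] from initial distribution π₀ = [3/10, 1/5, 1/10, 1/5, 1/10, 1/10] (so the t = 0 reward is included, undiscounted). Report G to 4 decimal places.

t=0: π = [0.3000, 0.2000, 0.1000, 0.2000, 0.1000, 0.1000], E[r] = -0.3000, γ^t·E[r] = -0.300000, running G = -0.300000
t=1: π = [0.1400, 0.2000, 0.1500, 0.1400, 0.1800, 0.1900], E[r] = 0.5800, γ^t·E[r] = 0.406000, running G = 0.106000
t=2: π = [0.1540, 0.2020, 0.1490, 0.1480, 0.1660, 0.1810], E[r] = 0.4820, γ^t·E[r] = 0.236180, running G = 0.342180
t=3: π = [0.1532, 0.2002, 0.1499, 0.1478, 0.1670, 0.1819], E[r] = 0.4892, γ^t·E[r] = 0.167796, running G = 0.509976
t=4: π = [0.1532, 0.2002, 0.1498, 0.1480, 0.1670, 0.1818], E[r] = 0.4886, γ^t·E[r] = 0.117303, running G = 0.627279

G = 0.6273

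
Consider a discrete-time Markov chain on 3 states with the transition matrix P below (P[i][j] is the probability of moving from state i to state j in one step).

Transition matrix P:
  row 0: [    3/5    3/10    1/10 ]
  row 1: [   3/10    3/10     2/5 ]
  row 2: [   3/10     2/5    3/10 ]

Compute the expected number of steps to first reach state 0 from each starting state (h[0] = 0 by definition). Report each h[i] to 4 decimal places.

h = [0.0000, 3.3333, 3.3333]

First-step conditioning: h[0] = 0; for i ≠ 0, h[i] = 1 + Σ_k P[i][k]·h[k].
  h[1] = 1 + 3/10·h[1] + 2/5·h[2]
  h[2] = 1 + 2/5·h[1] + 3/10·h[2]
Solving the 2×2 linear system over states ≠ 0 gives exactly h = [0, 10/3, 10/3] (h[0] = 0 is the target).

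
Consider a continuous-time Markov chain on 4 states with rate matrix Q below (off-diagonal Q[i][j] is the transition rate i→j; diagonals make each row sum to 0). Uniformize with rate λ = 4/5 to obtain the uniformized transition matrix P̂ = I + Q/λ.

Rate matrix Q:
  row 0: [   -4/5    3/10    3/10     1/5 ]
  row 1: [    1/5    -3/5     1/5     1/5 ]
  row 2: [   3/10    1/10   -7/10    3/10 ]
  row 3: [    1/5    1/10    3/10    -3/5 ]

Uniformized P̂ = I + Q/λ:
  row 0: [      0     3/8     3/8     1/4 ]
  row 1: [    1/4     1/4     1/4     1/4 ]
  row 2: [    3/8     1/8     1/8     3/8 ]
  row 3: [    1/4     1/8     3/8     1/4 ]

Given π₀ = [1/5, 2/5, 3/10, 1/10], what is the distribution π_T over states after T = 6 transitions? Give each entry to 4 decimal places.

π = [0.2278, 0.2080, 0.2793, 0.2849]

t=0: π = [0.2000, 0.4000, 0.3000, 0.1000]
t=1: π = [0.2375, 0.2250, 0.2500, 0.2875]
t=2: π = [0.2219, 0.2125, 0.2844, 0.2813]
t=3: π = [0.2301, 0.2070, 0.2773, 0.2855]
t=4: π = [0.2271, 0.2084, 0.2798, 0.2847]
t=5: π = [0.2282, 0.2078, 0.2790, 0.2850]
t=6: π = [0.2278, 0.2080, 0.2793, 0.2849]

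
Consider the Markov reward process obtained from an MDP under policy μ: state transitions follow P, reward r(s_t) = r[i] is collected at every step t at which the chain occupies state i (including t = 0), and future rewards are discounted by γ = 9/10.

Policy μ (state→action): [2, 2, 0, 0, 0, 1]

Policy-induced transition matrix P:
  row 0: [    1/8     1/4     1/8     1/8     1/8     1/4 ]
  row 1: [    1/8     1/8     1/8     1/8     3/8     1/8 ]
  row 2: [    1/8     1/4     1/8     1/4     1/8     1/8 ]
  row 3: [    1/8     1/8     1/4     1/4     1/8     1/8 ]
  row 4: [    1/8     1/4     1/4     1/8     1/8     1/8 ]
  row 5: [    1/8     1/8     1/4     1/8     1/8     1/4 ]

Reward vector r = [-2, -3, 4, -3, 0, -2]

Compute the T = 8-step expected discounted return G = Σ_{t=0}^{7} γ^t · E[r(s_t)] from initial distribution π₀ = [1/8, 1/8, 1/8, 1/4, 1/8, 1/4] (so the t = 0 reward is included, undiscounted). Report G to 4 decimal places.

G = -5.4774

t=0: π = [0.1250, 0.1250, 0.1250, 0.2500, 0.1250, 0.2500], E[r] = -1.3750, γ^t·E[r] = -1.375000, running G = -1.375000
t=1: π = [0.1250, 0.1719, 0.2031, 0.1719, 0.1563, 0.1719], E[r] = -0.8125, γ^t·E[r] = -0.731250, running G = -2.106250
t=2: π = [0.1250, 0.1855, 0.1875, 0.1719, 0.1680, 0.1621], E[r] = -0.8965, γ^t·E[r] = -0.726152, running G = -2.832402
t=3: π = [0.1250, 0.1851, 0.1877, 0.1699, 0.1714, 0.1609], E[r] = -0.8857, γ^t·E[r] = -0.645706, running G = -3.478108
t=4: π = [0.1250, 0.1855, 0.1878, 0.1697, 0.1713, 0.1607], E[r] = -0.8860, γ^t·E[r] = -0.581336, running G = -4.059444
t=5: π = [0.1250, 0.1855, 0.1877, 0.1697, 0.1714, 0.1607], E[r] = -0.8862, γ^t·E[r] = -0.523263, running G = -4.582707
t=6: π = [0.1250, 0.1855, 0.1877, 0.1697, 0.1714, 0.1607], E[r] = -0.8861, γ^t·E[r] = -0.470909, running G = -5.053616
t=7: π = [0.1250, 0.1855, 0.1877, 0.1697, 0.1714, 0.1607], E[r] = -0.8861, γ^t·E[r] = -0.423822, running G = -5.477438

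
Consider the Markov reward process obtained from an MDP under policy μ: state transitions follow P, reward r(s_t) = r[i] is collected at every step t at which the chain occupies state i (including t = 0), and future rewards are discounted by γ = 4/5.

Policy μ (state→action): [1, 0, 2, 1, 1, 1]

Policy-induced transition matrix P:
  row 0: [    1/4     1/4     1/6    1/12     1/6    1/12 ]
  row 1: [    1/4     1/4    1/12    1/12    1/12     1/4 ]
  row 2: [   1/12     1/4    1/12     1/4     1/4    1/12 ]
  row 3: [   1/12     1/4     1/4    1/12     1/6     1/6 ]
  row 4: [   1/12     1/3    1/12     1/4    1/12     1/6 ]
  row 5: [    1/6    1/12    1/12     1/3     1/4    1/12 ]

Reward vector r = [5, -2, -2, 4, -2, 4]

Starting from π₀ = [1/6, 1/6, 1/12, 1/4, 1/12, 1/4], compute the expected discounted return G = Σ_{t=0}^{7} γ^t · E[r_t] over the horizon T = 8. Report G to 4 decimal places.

t=0: π = [0.1667, 0.1667, 0.0833, 0.2500, 0.0833, 0.2500], E[r] = 2.1667, γ^t·E[r] = 2.166667, running G = 2.166667
t=1: π = [0.1597, 0.2153, 0.1389, 0.1736, 0.1736, 0.1389], E[r] = 0.9931, γ^t·E[r] = 0.794444, running G = 2.961111
t=2: π = [0.1574, 0.2413, 0.1256, 0.1701, 0.1574, 0.1481], E[r] = 1.0116, γ^t·E[r] = 0.647407, running G = 3.608519
t=3: π = [0.1621, 0.2384, 0.1248, 0.1675, 0.1563, 0.1508], E[r] = 1.0452, γ^t·E[r] = 0.535160, running G = 4.143679
t=4: π = [0.1627, 0.2379, 0.1248, 0.1679, 0.1567, 0.1501], E[r] = 1.0463, γ^t·E[r] = 0.428563, running G = 4.572242
t=5: π = [0.1626, 0.2381, 0.1249, 0.1678, 0.1567, 0.1500], E[r] = 1.0450, γ^t·E[r] = 0.342412, running G = 4.914654
t=6: π = [0.1626, 0.2381, 0.1248, 0.1678, 0.1567, 0.1500], E[r] = 1.0452, γ^t·E[r] = 0.273981, running G = 5.188635
t=7: π = [0.1626, 0.2380, 0.1248, 0.1678, 0.1567, 0.1500], E[r] = 1.0452, γ^t·E[r] = 0.219188, running G = 5.407823

G = 5.4078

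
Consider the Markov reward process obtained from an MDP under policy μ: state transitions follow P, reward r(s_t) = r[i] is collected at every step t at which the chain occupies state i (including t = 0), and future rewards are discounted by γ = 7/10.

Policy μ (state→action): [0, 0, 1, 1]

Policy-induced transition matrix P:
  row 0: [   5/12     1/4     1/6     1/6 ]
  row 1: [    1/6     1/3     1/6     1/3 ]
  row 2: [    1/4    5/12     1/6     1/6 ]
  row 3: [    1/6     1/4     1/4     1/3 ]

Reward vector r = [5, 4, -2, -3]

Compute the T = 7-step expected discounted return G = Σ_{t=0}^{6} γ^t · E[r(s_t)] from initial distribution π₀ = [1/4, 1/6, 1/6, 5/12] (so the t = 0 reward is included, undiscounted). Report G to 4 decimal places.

t=0: π = [0.2500, 0.1667, 0.1667, 0.4167], E[r] = 0.3333, γ^t·E[r] = 0.333333, running G = 0.333333
t=1: π = [0.2431, 0.2917, 0.2014, 0.2639], E[r] = 1.1875, γ^t·E[r] = 0.831250, running G = 1.164583
t=2: π = [0.2442, 0.3079, 0.1887, 0.2593], E[r] = 1.2975, γ^t·E[r] = 0.635752, running G = 1.800336
t=3: π = [0.2434, 0.3071, 0.1883, 0.2612], E[r] = 1.2855, γ^t·E[r] = 0.440924, running G = 2.241260
t=4: π = [0.2432, 0.3070, 0.1884, 0.2614], E[r] = 1.2830, γ^t·E[r] = 0.308037, running G = 2.549297
t=5: π = [0.2432, 0.3070, 0.1884, 0.2614], E[r] = 1.2827, γ^t·E[r] = 0.215590, running G = 2.764887
t=6: π = [0.2432, 0.3070, 0.1884, 0.2614], E[r] = 1.2827, γ^t·E[r] = 0.150908, running G = 2.915795

G = 2.9158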